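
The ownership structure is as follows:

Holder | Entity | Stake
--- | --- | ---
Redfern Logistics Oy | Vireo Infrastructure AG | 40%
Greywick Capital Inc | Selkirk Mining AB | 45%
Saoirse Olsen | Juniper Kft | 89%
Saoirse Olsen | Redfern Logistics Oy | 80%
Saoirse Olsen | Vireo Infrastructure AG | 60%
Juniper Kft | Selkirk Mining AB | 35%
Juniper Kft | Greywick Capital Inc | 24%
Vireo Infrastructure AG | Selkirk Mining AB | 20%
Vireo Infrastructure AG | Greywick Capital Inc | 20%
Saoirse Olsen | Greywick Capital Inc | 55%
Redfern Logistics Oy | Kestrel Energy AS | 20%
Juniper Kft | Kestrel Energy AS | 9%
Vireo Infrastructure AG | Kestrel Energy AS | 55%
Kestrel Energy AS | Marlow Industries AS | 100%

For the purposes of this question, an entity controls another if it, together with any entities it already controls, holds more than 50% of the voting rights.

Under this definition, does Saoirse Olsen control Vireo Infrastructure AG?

Yes

Saoirse holds 80% of Redfern, so Saoirse controls Redfern.
Saoirse and Redfern together hold 60% + 40% = 100% of Vireo, so Saoirse controls Vireo.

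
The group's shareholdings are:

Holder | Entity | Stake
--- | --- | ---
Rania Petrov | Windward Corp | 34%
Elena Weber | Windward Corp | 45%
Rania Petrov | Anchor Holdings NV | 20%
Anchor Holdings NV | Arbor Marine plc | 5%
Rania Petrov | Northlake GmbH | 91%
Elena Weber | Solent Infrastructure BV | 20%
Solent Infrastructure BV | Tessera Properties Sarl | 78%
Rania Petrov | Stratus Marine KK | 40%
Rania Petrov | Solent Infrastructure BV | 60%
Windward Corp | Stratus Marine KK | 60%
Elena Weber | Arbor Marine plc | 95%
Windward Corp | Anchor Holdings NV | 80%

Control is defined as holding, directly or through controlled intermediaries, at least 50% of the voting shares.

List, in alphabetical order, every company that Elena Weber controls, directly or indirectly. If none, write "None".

Elena holds 95% of Arbor, so Elena controls Arbor.
No other company's threshold is met.

Arbor Marine plc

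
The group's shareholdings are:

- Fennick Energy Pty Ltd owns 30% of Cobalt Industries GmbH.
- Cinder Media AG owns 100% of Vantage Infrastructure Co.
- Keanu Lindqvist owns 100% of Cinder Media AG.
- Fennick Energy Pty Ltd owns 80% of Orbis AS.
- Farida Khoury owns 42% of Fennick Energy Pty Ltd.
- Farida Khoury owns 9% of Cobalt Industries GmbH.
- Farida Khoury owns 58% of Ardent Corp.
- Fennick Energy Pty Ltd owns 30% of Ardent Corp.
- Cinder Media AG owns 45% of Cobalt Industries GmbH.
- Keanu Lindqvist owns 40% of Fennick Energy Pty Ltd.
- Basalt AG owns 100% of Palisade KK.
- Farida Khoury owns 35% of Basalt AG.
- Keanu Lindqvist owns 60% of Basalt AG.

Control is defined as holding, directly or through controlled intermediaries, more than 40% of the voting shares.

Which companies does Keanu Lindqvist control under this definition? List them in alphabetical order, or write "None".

Basalt AG, Cinder Media AG, Cobalt Industries GmbH, Palisade KK, Vantage Infrastructure Co

Keanu holds 100% of Cinder, so Keanu controls Cinder.
Keanu holds 60% of Basalt, so Keanu controls Basalt.
Cinder holds 45% of Cobalt, so Keanu controls Cobalt.
Cinder holds 100% of Vantage, so Keanu controls Vantage.
Basalt holds 100% of Palisade, so Keanu controls Palisade.
No other company's threshold is met.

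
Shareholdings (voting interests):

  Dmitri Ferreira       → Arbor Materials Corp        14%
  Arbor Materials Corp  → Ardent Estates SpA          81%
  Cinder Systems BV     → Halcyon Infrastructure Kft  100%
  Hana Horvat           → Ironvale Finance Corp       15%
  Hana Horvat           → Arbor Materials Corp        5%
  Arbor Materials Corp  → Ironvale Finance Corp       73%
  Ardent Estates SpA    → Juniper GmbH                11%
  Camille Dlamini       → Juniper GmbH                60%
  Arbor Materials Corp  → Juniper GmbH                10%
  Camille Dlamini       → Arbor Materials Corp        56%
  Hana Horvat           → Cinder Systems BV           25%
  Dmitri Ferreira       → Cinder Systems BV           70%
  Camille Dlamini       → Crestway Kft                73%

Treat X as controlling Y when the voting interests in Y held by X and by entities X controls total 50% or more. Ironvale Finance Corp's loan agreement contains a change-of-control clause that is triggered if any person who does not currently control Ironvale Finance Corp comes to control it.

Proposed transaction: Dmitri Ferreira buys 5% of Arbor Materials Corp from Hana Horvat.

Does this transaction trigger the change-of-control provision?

No

The purchase adds only to Dmitri's holdings (Hana's stake shrinks), so Dmitri is the only person who could newly come to control Ironvale.
Dmitri holds 70% of Cinder, so Dmitri controls Cinder.
Cinder holds 100% of Halcyon, so Dmitri controls Halcyon.
Neither Dmitri nor any entity Dmitri controls holds any voting interest in Ironvale.
So before the transaction, Dmitri does not control Ironvale.
After the purchase, Dmitri's direct stake in Arbor rises to 14% + 5% = 19%, and Hana's stake falls to 0%.
Dmitri's side now holds 19% of Arbor, not ≥ 50%, so Dmitri still does not control Arbor.
After the transaction, neither Dmitri nor any entity Dmitri controls holds a voting interest in Ironvale, so Dmitri still does not control it.
No new person acquires control, so the clause is not triggered.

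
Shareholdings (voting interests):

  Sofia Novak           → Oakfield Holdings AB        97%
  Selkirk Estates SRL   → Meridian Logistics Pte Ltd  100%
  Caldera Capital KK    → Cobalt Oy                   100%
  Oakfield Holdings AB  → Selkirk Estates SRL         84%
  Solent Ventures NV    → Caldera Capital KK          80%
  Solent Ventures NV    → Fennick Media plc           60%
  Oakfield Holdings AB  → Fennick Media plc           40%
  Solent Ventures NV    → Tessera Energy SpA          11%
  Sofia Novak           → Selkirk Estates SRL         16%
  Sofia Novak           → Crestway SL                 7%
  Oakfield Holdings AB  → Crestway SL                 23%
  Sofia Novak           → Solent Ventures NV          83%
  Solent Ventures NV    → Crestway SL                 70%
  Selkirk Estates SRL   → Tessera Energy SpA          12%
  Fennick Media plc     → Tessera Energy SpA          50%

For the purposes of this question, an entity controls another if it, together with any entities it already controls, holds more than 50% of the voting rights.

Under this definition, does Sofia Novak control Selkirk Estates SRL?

Yes

Sofia holds 97% of Oakfield, so Sofia controls Oakfield.
Oakfield and Sofia together hold 84% + 16% = 100% of Selkirk, so Sofia controls Selkirk.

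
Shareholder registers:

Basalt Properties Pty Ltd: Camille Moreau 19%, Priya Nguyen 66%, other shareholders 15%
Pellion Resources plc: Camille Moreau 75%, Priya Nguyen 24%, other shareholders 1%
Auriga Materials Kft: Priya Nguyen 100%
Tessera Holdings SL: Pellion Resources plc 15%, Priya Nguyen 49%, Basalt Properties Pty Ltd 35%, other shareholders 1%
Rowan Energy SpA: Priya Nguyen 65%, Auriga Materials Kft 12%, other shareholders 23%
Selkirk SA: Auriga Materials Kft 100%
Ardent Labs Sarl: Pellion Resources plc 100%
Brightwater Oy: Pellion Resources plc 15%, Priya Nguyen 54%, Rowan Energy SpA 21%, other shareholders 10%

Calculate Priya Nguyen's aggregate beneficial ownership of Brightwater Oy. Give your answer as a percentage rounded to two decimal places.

73.77%

Priya reaches Brightwater along 4 paths.
Via Pellion: 24% × 15% = 3.6%.
Direct stake: 54% = 54%.
Via Rowan: 65% × 21% = 13.65%.
Via Auriga → Rowan: 100% × 12% × 21% = 2.52%.
Total: 3.6% + 54% + 13.65% + 2.52% = 73.77%.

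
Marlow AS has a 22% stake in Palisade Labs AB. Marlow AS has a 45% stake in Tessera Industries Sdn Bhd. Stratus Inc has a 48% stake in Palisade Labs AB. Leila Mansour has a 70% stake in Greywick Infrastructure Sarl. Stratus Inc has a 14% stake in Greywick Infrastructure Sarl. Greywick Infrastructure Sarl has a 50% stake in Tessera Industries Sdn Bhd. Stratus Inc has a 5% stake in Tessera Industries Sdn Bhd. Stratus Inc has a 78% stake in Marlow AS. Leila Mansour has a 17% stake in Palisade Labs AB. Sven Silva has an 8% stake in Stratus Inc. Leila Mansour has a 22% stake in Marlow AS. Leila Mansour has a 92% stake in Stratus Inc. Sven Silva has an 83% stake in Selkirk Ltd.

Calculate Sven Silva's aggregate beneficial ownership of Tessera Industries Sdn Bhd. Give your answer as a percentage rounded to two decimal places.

Sven reaches Tessera along 3 paths.
Via Stratus → Greywick: 8% × 14% × 50% = 0.56%.
Via Stratus → Marlow: 8% × 78% × 45% = 2.808%.
Via Stratus: 8% × 5% = 0.4%.
Total: 0.56% + 2.808% + 0.4% = 3.768%.
Rounded: 3.77%.

3.77%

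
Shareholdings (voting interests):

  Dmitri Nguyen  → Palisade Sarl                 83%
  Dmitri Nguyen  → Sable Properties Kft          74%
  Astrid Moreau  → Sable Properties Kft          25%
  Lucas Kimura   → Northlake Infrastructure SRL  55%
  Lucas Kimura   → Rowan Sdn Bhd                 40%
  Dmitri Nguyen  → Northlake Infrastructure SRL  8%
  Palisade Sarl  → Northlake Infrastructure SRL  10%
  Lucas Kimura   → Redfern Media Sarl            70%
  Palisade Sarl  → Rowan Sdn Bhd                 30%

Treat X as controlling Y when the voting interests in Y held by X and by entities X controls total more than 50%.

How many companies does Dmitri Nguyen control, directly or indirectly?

Dmitri holds 83% of Palisade, so Dmitri controls Palisade.
Dmitri holds 74% of Sable, so Dmitri controls Sable.
No other company's threshold is met.
Dmitri controls 2 companies.

2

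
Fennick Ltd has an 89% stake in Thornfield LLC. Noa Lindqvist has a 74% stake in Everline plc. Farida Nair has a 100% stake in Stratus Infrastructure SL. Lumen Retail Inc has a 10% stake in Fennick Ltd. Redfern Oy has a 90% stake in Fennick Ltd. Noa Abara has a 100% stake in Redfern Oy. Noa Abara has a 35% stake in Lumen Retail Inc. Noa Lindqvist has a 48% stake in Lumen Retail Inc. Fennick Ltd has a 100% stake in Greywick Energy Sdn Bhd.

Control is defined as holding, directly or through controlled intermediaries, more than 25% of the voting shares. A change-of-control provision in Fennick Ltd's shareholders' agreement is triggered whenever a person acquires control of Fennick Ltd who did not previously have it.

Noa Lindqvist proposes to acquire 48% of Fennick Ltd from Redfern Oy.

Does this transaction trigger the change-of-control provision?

Yes

The purchase adds only to Noa Lindqvist's holdings (Redfern's stake shrinks), so Noa Lindqvist is the only person who could newly come to control Fennick.
Noa Lindqvist holds 74% of Everline, so Noa Lindqvist controls Everline.
Noa Lindqvist holds 48% of Lumen, so Noa Lindqvist controls Lumen.
In Fennick, Noa Lindqvist's side holds only 10%, not > 25%.
So before the transaction, Noa Lindqvist does not control Fennick.
After the purchase, Noa Lindqvist holds 48% of Fennick directly, and Redfern's stake falls to 42%.
Lumen and Noa Lindqvist together hold 10% + 48% = 58% of Fennick, so Noa Lindqvist controls Fennick.
Noa Lindqvist did not control Fennick before and does after, so the clause is triggered.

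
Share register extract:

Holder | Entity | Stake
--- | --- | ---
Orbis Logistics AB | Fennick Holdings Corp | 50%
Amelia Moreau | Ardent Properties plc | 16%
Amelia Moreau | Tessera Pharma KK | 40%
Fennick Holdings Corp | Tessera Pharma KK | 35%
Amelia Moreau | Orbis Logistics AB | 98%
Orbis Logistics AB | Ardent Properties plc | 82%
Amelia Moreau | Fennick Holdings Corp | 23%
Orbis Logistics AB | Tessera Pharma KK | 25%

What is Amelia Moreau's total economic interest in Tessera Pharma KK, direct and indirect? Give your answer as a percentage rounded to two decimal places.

89.70%

Amelia reaches Tessera along 4 paths.
Via Fennick: 23% × 35% = 8.05%.
Via Orbis → Fennick: 98% × 50% × 35% = 17.15%.
Direct stake: 40% = 40%.
Via Orbis: 98% × 25% = 24.5%.
Total: 8.05% + 17.15% + 40% + 24.5% = 89.7%.
Rounded: 89.70%.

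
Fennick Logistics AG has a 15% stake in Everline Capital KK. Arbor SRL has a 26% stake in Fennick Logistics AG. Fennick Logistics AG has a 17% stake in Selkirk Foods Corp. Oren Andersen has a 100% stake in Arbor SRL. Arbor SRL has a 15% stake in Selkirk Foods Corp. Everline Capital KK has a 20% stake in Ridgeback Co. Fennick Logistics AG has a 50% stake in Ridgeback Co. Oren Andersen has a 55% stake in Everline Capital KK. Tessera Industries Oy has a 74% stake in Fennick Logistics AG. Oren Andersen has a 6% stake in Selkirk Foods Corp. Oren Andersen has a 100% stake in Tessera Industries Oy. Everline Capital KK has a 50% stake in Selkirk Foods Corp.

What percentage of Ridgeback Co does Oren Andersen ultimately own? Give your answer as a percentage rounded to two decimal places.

Oren reaches Ridgeback along 5 paths.
Via Tessera → Fennick: 100% × 74% × 50% = 37%.
Via Arbor → Fennick: 100% × 26% × 50% = 13%.
Via Everline: 55% × 20% = 11%.
Via Tessera → Fennick → Everline: 100% × 74% × 15% × 20% = 2.22%.
Via Arbor → Fennick → Everline: 100% × 26% × 15% × 20% = 0.78%.
Total: 37% + 13% + 11% + 2.22% + 0.78% = 64%.
Rounded: 64.00%.

64.00%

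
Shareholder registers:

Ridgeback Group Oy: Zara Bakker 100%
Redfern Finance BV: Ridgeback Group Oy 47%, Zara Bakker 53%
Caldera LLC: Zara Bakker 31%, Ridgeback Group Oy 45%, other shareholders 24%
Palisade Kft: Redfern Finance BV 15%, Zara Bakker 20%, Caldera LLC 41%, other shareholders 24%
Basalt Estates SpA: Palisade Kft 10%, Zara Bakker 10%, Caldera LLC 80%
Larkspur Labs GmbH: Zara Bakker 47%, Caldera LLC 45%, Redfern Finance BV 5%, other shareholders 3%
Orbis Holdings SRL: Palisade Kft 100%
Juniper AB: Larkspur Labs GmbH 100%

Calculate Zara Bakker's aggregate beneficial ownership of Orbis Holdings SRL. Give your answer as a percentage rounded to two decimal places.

Zara reaches Orbis along 5 paths.
Via Ridgeback → Redfern → Palisade: 100% × 47% × 15% × 100% = 7.05%.
Via Redfern → Palisade: 53% × 15% × 100% = 7.95%.
Via Palisade: 20% × 100% = 20%.
Via Caldera → Palisade: 31% × 41% × 100% = 12.71%.
Via Ridgeback → Caldera → Palisade: 100% × 45% × 41% × 100% = 18.45%.
Total: 7.05% + 7.95% + 20% + 12.71% + 18.45% = 66.16%.

66.16%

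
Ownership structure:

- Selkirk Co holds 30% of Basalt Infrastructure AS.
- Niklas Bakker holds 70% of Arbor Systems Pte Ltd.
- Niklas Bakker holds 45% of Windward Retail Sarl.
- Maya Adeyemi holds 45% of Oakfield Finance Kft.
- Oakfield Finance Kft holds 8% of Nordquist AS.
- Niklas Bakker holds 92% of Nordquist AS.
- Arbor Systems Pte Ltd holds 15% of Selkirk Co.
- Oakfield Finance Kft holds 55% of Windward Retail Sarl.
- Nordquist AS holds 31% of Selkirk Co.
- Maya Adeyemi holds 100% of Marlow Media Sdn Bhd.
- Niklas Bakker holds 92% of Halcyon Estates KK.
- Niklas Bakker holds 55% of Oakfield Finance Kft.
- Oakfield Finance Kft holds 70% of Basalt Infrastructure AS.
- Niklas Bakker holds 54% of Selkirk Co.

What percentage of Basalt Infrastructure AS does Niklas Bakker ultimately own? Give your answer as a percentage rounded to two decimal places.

66.82%

Niklas reaches Basalt along 5 paths.
Via Oakfield: 55% × 70% = 38.5%.
Via Selkirk: 54% × 30% = 16.2%.
Via Arbor → Selkirk: 70% × 15% × 30% = 3.15%.
Via Oakfield → Nordquist → Selkirk: 55% × 8% × 31% × 30% = 0.4092%.
Via Nordquist → Selkirk: 92% × 31% × 30% = 8.556%.
Total: 38.5% + 16.2% + 3.15% + 0.4092% + 8.556% = 66.8152%.
Rounded: 66.82%.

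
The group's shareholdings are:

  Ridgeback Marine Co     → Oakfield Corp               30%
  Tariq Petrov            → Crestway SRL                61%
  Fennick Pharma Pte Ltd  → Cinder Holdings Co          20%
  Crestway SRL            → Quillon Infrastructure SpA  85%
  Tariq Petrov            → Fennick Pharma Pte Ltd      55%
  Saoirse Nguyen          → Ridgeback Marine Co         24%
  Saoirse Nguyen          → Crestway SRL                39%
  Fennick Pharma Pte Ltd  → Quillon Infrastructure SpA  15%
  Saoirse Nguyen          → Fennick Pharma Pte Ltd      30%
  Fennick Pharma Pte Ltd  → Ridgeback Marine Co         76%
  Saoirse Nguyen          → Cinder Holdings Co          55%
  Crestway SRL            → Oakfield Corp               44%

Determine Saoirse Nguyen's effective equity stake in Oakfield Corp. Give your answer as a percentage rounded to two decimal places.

31.20%

Saoirse reaches Oakfield along 3 paths.
Via Crestway: 39% × 44% = 17.16%.
Via Ridgeback: 24% × 30% = 7.2%.
Via Fennick → Ridgeback: 30% × 76% × 30% = 6.84%.
Total: 17.16% + 7.2% + 6.84% = 31.2%.
Rounded: 31.20%.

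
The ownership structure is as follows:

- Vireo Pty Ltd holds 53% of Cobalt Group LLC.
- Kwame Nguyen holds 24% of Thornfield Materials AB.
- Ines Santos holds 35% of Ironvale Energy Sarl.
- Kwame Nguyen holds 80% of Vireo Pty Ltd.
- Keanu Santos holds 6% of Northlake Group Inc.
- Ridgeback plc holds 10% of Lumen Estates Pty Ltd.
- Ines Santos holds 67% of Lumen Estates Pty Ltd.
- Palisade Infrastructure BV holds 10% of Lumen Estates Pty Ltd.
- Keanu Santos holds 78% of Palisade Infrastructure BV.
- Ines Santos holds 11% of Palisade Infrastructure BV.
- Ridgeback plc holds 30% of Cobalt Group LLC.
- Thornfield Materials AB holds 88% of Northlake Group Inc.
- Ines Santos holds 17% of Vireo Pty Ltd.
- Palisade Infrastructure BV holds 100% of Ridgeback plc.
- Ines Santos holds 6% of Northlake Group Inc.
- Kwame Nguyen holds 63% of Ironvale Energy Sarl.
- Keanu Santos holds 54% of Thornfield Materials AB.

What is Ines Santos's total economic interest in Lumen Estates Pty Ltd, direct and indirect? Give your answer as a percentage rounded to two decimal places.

69.20%

Ines reaches Lumen along 3 paths.
Via Palisade → Ridgeback: 11% × 100% × 10% = 1.1%.
Via Palisade: 11% × 10% = 1.1%.
Direct stake: 67% = 67%.
Total: 1.1% + 1.1% + 67% = 69.2%.
Rounded: 69.20%.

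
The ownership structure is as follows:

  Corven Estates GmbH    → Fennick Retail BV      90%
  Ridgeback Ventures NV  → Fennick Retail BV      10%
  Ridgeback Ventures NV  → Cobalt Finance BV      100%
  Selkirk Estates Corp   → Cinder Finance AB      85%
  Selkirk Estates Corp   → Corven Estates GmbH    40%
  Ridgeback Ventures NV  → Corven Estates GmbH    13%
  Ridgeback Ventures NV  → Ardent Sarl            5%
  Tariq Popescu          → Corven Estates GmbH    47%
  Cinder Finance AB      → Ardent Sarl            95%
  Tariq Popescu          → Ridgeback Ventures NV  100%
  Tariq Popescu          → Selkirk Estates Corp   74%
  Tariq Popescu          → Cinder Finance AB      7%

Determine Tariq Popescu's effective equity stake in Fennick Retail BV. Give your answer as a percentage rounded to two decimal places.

90.64%

Tariq reaches Fennick along 4 paths.
Via Ridgeback: 100% × 10% = 10%.
Via Ridgeback → Corven: 100% × 13% × 90% = 11.7%.
Via Selkirk → Corven: 74% × 40% × 90% = 26.64%.
Via Corven: 47% × 90% = 42.3%.
Total: 10% + 11.7% + 26.64% + 42.3% = 90.64%.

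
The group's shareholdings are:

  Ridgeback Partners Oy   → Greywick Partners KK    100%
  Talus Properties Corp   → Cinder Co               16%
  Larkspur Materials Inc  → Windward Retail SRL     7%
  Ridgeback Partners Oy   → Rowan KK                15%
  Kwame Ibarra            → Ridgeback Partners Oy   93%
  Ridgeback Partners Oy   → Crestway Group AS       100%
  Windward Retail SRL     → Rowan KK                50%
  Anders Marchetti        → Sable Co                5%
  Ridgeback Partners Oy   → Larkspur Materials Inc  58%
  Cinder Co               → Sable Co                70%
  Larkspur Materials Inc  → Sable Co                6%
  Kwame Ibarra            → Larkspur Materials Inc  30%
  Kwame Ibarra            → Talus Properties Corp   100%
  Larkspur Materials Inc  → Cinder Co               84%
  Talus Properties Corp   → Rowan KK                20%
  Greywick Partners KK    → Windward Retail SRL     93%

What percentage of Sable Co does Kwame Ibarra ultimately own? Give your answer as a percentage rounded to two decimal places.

Kwame reaches Sable along 5 paths.
Via Ridgeback → Larkspur → Cinder: 93% × 58% × 84% × 70% = 31.71672%.
Via Larkspur → Cinder: 30% × 84% × 70% = 17.64%.
Via Talus → Cinder: 100% × 16% × 70% = 11.2%.
Via Ridgeback → Larkspur: 93% × 58% × 6% = 3.2364%.
Via Larkspur: 30% × 6% = 1.8%.
Total: 31.71672% + 17.64% + 11.2% + 3.2364% + 1.8% = 65.59312%.
Rounded: 65.59%.

65.59%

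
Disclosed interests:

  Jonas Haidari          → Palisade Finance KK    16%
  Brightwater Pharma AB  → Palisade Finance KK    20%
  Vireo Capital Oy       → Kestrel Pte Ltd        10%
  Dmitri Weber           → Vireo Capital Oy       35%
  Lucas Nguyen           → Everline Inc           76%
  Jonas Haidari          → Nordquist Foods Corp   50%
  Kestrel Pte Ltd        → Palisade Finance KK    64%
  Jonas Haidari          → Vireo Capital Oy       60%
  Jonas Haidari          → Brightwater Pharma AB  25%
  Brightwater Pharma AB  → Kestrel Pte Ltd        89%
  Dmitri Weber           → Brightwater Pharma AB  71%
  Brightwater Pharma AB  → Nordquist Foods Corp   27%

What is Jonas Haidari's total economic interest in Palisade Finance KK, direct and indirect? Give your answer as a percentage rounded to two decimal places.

39.08%

Jonas reaches Palisade along 4 paths.
Via Brightwater → Kestrel: 25% × 89% × 64% = 14.24%.
Via Vireo → Kestrel: 60% × 10% × 64% = 3.84%.
Direct stake: 16% = 16%.
Via Brightwater: 25% × 20% = 5%.
Total: 14.24% + 3.84% + 16% + 5% = 39.08%.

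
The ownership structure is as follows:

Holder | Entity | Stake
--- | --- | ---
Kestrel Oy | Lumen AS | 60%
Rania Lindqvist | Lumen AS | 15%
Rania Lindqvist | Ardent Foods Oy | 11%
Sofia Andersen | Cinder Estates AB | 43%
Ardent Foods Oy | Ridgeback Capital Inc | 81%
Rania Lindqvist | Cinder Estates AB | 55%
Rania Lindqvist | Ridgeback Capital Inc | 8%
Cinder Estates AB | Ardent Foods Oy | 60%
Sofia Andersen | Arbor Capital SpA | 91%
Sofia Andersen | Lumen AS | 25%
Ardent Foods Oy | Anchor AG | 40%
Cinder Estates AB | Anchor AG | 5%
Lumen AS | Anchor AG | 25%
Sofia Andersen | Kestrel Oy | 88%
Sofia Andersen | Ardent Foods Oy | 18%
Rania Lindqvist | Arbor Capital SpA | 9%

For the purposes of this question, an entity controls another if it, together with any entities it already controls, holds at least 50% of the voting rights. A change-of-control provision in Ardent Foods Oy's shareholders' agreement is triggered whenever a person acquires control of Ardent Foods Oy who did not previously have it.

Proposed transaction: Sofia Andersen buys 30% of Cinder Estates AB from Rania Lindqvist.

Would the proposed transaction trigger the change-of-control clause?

The purchase adds only to Sofia's holdings (Rania's stake shrinks), so Sofia is the only person who could newly come to control Ardent.
Sofia holds 88% of Kestrel, so Sofia controls Kestrel.
Sofia and Kestrel together hold 25% + 60% = 85% of Lumen, so Sofia controls Lumen.
Sofia holds 91% of Arbor, so Sofia controls Arbor.
In Ardent, Sofia's side holds only 18%, not ≥ 50%.
So before the transaction, Sofia does not control Ardent.
After the purchase, Sofia's direct stake in Cinder rises to 43% + 30% = 73%, and Rania's stake falls to 25%.
Sofia holds 73% of Cinder, so Sofia controls Cinder.
Sofia and Cinder together hold 18% + 60% = 78% of Ardent, so Sofia controls Ardent.
Sofia did not control Ardent before and does after, so the clause is triggered.

Yes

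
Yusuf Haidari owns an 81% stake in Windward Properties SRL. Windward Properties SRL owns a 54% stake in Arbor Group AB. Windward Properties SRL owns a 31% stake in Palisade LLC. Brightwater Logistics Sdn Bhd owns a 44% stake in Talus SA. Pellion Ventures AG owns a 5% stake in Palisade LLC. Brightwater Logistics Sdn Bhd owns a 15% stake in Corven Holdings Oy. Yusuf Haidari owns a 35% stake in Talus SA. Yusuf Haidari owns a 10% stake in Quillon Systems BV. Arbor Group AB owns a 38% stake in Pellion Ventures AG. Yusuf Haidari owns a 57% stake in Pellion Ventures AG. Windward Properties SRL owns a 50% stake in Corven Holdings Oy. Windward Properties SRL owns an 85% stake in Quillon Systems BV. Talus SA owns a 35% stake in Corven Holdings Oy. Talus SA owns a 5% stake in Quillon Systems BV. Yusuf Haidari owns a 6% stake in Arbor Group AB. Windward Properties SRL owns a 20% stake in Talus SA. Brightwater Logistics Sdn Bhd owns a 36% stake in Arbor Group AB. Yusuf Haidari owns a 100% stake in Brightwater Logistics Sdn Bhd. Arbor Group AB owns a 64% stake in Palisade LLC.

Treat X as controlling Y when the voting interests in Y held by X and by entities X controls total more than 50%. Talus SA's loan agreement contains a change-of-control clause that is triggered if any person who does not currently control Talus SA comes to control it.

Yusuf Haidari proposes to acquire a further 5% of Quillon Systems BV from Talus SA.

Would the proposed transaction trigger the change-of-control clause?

The purchase adds only to Yusuf's holdings (Talus's stake shrinks), so Yusuf is the only person who could newly come to control Talus.
Yusuf holds 100% of Brightwater, so Yusuf controls Brightwater.
Yusuf holds 81% of Windward, so Yusuf controls Windward.
Windward and Brightwater and Yusuf together hold 20% + 44% + 35% = 99% of Talus, so Yusuf controls Talus.
So Yusuf already controls Talus before the transaction.
After the purchase, Yusuf's direct stake in Quillon rises to 10% + 5% = 15%, and Talus's stake falls to 0%.
Yusuf controlled Talus already, so this is not a new person acquiring control; every other person's position is unchanged or reduced.
No new person acquires control, so the clause is not triggered.

No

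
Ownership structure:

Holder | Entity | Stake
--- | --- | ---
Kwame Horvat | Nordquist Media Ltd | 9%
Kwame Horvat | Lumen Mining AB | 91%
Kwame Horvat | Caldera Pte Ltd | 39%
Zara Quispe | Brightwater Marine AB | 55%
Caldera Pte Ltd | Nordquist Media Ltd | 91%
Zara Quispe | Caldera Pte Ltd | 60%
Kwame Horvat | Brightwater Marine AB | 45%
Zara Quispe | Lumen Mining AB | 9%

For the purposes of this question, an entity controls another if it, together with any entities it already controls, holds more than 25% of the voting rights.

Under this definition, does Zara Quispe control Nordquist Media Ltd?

Yes

Zara holds 60% of Caldera, so Zara controls Caldera.
Caldera holds 91% of Nordquist, so Zara controls Nordquist.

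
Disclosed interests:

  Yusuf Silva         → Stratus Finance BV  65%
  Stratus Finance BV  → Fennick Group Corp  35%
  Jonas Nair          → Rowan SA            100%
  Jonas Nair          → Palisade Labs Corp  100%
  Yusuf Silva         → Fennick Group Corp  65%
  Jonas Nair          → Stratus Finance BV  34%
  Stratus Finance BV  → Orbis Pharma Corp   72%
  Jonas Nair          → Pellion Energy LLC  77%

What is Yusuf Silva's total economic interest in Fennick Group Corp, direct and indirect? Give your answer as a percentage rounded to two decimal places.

87.75%

Yusuf reaches Fennick along 2 paths.
Direct stake: 65% = 65%.
Via Stratus: 65% × 35% = 22.75%.
Total: 65% + 22.75% = 87.75%.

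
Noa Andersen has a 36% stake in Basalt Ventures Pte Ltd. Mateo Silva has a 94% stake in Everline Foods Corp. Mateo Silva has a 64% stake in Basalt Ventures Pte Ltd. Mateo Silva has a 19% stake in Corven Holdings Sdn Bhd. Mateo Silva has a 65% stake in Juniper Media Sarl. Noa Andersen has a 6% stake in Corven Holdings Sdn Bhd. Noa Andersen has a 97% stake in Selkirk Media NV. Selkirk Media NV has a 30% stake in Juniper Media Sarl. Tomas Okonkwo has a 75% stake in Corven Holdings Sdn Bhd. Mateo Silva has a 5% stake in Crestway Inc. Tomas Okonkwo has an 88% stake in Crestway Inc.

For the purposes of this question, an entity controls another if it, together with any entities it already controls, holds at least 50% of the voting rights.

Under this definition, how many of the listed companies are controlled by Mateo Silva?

Mateo holds 64% of Basalt, so Mateo controls Basalt.
Mateo holds 94% of Everline, so Mateo controls Everline.
Mateo holds 65% of Juniper, so Mateo controls Juniper.
No other company's threshold is met.
Mateo controls 3 companies.

3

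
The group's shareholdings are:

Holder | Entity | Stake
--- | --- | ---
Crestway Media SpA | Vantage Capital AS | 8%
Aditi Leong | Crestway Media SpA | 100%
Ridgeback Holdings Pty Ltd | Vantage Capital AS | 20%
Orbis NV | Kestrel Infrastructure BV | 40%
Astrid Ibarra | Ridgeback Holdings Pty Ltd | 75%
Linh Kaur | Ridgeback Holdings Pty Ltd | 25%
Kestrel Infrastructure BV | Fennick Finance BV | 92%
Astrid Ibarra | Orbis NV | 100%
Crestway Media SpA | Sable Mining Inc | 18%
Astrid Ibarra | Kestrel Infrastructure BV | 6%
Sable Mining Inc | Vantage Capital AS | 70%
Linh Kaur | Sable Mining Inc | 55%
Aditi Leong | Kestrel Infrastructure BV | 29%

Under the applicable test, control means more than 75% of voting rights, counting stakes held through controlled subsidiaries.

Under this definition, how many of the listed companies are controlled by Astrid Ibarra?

Astrid holds 100% of Orbis, so Astrid controls Orbis.
No other company's threshold is met.
Astrid controls 1 company.

1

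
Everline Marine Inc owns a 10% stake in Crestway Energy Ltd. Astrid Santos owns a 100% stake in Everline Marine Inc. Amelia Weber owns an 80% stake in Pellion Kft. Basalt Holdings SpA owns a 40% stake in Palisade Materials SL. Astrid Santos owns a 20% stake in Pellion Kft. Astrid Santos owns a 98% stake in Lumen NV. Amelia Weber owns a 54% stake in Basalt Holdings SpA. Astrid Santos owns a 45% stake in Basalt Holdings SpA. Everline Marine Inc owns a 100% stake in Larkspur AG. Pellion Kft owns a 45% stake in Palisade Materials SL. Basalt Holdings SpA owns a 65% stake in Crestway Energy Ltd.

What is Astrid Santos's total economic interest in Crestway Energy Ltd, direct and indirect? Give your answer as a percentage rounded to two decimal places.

39.25%

Astrid reaches Crestway along 2 paths.
Via Everline: 100% × 10% = 10%.
Via Basalt: 45% × 65% = 29.25%.
Total: 10% + 29.25% = 39.25%.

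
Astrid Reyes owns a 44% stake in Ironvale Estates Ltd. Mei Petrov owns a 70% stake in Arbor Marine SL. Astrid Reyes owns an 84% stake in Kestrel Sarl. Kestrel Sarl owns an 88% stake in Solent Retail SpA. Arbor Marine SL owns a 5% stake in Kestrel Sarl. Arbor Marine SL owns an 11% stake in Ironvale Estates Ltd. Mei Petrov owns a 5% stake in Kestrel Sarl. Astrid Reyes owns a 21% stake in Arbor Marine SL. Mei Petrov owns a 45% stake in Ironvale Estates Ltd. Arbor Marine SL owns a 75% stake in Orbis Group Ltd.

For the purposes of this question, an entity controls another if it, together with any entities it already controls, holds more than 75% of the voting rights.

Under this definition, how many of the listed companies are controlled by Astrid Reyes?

2

Astrid holds 84% of Kestrel, so Astrid controls Kestrel.
Kestrel holds 88% of Solent, so Astrid controls Solent.
No other company's threshold is met.
Astrid controls 2 companies.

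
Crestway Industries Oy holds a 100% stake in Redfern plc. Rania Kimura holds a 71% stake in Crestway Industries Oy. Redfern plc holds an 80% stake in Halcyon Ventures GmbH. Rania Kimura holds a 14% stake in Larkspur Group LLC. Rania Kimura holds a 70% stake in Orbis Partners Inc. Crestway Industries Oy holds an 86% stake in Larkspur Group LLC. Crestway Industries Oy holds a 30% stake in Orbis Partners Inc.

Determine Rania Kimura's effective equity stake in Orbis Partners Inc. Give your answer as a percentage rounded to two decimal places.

91.30%

Rania reaches Orbis along 2 paths.
Via Crestway: 71% × 30% = 21.3%.
Direct stake: 70% = 70%.
Total: 21.3% + 70% = 91.3%.
Rounded: 91.30%.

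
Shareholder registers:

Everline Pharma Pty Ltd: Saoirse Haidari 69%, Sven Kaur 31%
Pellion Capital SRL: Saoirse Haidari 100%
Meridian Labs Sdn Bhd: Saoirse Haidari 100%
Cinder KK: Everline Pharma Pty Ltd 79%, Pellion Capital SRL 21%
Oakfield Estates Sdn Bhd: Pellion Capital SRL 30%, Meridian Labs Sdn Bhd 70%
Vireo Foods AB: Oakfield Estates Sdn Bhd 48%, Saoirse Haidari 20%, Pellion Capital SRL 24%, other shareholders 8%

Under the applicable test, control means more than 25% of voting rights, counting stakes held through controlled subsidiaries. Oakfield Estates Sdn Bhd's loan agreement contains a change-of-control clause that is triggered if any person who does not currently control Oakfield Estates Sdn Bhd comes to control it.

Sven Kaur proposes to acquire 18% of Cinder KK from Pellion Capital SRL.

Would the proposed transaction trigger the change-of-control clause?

The purchase adds only to Sven's holdings (Pellion's stake shrinks), so Sven is the only person who could newly come to control Oakfield.
Sven holds 31% of Everline, so Sven controls Everline.
Everline holds 79% of Cinder, so Sven controls Cinder.
Neither Sven nor any entity Sven controls holds any voting interest in Oakfield.
So before the transaction, Sven does not control Oakfield.
After the purchase, Sven holds 18% of Cinder directly, and Pellion's stake falls to 3%.
Everline and Sven together hold 79% + 18% = 97% of Cinder, so Sven controls Cinder.
After the transaction, neither Sven nor any entity Sven controls holds a voting interest in Oakfield, so Sven still does not control it.
No new person acquires control, so the clause is not triggered.

No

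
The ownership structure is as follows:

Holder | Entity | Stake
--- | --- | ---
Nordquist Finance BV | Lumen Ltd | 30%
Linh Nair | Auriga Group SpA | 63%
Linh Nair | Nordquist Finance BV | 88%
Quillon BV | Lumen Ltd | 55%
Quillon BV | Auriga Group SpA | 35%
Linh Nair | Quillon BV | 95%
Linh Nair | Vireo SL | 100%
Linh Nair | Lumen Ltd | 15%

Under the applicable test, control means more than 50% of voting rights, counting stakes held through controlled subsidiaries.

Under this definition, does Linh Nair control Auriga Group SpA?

Linh holds 95% of Quillon, so Linh controls Quillon.
Quillon and Linh together hold 35% + 63% = 98% of Auriga, so Linh controls Auriga.

Yes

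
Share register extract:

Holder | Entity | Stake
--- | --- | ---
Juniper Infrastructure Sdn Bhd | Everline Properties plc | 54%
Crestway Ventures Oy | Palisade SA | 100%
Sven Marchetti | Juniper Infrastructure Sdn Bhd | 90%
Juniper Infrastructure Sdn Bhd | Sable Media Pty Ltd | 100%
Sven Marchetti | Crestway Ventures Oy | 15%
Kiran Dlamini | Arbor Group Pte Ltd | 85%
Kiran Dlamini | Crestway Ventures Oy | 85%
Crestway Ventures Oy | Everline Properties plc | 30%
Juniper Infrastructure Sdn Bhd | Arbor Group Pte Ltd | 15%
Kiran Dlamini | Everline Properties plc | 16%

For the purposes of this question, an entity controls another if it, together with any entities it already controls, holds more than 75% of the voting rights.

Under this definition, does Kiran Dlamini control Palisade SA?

Yes

Kiran holds 85% of Crestway, so Kiran controls Crestway.
Crestway holds 100% of Palisade, so Kiran controls Palisade.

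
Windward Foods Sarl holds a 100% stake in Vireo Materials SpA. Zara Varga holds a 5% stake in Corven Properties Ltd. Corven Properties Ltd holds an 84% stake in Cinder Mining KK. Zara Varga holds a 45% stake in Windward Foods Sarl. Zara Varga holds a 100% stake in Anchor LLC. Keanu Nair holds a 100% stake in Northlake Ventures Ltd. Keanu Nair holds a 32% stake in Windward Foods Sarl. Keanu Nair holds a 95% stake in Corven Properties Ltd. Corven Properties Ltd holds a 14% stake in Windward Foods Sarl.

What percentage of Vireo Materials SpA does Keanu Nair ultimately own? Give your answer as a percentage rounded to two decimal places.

Keanu reaches Vireo along 2 paths.
Via Windward: 32% × 100% = 32%.
Via Corven → Windward: 95% × 14% × 100% = 13.3%.
Total: 32% + 13.3% = 45.3%.
Rounded: 45.30%.

45.30%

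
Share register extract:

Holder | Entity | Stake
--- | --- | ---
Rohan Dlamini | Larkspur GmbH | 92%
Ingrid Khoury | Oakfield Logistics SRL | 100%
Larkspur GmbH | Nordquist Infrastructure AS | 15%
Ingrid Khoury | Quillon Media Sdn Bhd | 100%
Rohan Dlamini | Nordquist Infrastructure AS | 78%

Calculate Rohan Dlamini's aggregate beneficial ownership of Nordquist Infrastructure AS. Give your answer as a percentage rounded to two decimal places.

Rohan reaches Nordquist along 2 paths.
Direct stake: 78% = 78%.
Via Larkspur: 92% × 15% = 13.8%.
Total: 78% + 13.8% = 91.8%.
Rounded: 91.80%.

91.80%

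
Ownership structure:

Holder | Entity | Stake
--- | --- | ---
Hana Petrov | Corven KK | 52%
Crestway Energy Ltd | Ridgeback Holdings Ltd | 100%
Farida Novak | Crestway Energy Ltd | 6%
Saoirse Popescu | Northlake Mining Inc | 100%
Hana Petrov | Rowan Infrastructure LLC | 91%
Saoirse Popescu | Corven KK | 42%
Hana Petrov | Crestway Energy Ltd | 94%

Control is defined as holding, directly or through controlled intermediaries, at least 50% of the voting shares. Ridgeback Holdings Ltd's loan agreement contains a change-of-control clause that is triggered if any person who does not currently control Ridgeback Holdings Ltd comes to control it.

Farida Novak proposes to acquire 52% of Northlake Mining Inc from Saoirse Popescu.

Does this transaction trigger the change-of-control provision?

The purchase adds only to Farida's holdings (Saoirse's stake shrinks), so Farida is the only person who could newly come to control Ridgeback.
Farida's largest direct stake is 6% in Crestway, which does not meet the threshold, so Farida controls no company.
Neither Farida nor any entity Farida controls holds any voting interest in Ridgeback.
So before the transaction, Farida does not control Ridgeback.
After the purchase, Farida holds 52% of Northlake directly, and Saoirse's stake falls to 48%.
Farida holds 52% of Northlake, so Farida controls Northlake.
After the transaction, neither Farida nor any entity Farida controls holds a voting interest in Ridgeback, so Farida still does not control it.
No new person acquires control, so the clause is not triggered.

No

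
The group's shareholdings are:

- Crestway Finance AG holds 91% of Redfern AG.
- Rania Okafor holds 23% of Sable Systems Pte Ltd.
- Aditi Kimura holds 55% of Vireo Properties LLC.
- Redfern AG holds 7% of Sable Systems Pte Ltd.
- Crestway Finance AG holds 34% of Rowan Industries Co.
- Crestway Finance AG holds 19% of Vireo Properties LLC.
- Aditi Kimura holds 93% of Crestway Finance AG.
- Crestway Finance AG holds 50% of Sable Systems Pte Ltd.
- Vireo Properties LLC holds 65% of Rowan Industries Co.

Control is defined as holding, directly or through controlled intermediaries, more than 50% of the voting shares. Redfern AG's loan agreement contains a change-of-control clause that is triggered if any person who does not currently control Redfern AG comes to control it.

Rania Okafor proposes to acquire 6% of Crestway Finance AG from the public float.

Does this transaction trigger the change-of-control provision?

No

The purchase changes only Rania's holdings, so Rania is the only person who could newly come to control Redfern.
Rania's largest direct stake is 23% in Sable, which does not meet the threshold, so Rania controls no company.
Neither Rania nor any entity Rania controls holds any voting interest in Redfern.
So before the transaction, Rania does not control Redfern.
After the purchase, Rania holds 6% of Crestway directly.
Rania's side now holds 6% of Crestway, not > 50%, so Rania still does not control Crestway.
After the transaction, neither Rania nor any entity Rania controls holds a voting interest in Redfern, so Rania still does not control it.
No new person acquires control, so the clause is not triggered.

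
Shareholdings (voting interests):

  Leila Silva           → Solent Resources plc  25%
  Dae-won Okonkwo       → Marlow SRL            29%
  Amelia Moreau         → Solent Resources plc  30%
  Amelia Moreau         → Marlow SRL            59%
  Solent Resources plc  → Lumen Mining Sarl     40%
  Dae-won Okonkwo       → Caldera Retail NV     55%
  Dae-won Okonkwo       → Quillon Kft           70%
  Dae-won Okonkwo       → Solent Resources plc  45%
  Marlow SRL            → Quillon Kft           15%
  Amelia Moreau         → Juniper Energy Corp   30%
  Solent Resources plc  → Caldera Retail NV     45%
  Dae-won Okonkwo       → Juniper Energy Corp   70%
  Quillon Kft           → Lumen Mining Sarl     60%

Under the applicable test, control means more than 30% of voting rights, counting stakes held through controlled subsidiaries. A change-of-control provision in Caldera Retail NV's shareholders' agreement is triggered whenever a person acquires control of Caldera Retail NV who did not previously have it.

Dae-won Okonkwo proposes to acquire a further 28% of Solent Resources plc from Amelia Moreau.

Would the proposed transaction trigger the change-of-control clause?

The purchase adds only to Dae-won's holdings (Amelia's stake shrinks), so Dae-won is the only person who could newly come to control Caldera.
Dae-won holds 45% of Solent, so Dae-won controls Solent.
Dae-won and Solent together hold 55% + 45% = 100% of Caldera, so Dae-won controls Caldera.
So Dae-won already controls Caldera before the transaction.
After the purchase, Dae-won's direct stake in Solent rises to 45% + 28% = 73%, and Amelia's stake falls to 2%.
Dae-won controlled Caldera already, so this is not a new person acquiring control; every other person's position is unchanged or reduced.
No new person acquires control, so the clause is not triggered.

No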